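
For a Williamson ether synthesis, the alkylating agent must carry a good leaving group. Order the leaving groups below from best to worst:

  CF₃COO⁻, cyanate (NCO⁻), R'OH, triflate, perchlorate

triflate > perchlorate > R'OH > CF₃COO⁻ > cyanate (NCO⁻)

triflate: pKₐ(CF₃SO₃H (triflic acid)) ≈ -14 — charge spread over three oxygens and a CF₃ group; the premier leaving group in synthesis
perchlorate: pKₐ(HClO₄) ≈ -10
R'OH: pKₐ(R'OH₂⁺) ≈ -2.4 — neutral; leaves from a protonated ether (an oxonium ion, R–O(H)R'⁺)
CF₃COO⁻: pKₐ(CF₃COOH) ≈ 0.2
cyanate (NCO⁻): pKₐ(HOCN) ≈ 3.5 — resonance between N and O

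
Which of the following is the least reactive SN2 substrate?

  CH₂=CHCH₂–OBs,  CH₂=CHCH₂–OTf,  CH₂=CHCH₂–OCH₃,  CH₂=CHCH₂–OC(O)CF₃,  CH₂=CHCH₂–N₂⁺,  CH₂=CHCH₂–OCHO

CH₂=CHCH₂–OCH₃

The skeletons are identical, so relative rate is governed entirely by leaving-group ability.
Rank by basicity of the departing species: weakest base leaves most easily.
CH₂=CHCH₂–N₂⁺ loses N₂: no meaningful conjugate acid; N₂ departs as an exceptionally stable neutral molecule
CH₂=CHCH₂–OTf loses OTf⁻: pKₐ(CF₃SO₃H (triflic acid)) ≈ -14
CH₂=CHCH₂–OBs loses OBs⁻: pKₐ(p-BrC₆H₄SO₃H) ≈ -2.8
CH₂=CHCH₂–OC(O)CF₃ loses CF₃COO⁻: pKₐ(CF₃COOH) ≈ 0.2
CH₂=CHCH₂–OCHO loses HCOO⁻: pKₐ(HCOOH) ≈ 3.8
CH₂=CHCH₂–OCH₃ loses CH₃O⁻: pKₐ(CH₃OH) ≈ 15.5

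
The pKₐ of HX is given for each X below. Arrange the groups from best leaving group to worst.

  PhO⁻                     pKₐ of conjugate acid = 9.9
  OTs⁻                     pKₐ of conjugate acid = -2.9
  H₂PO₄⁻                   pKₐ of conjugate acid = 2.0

OTs⁻ > H₂PO₄⁻ > PhO⁻

Lower conjugate-acid pKₐ ⇒ weaker base ⇒ better leaving group.
Sorting by the given values: OTs⁻ (-2.9), H₂PO₄⁻ (2.0), PhO⁻ (9.9).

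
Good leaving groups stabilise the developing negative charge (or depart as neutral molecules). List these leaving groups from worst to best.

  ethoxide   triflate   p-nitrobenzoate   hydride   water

hydride < ethoxide < p-nitrobenzoate < water < triflate

Leaving-group ability tracks the stability of the departed species; conjugate-acid pKₐ is the usual yardstick (lower pKₐ → better LG).
triflate: pKₐ(CF₃SO₃H (triflic acid)) ≈ -14 — charge spread over three oxygens and a CF₃ group; the premier leaving group in synthesis
water: pKₐ(H₃O⁺) ≈ -1.7
p-nitrobenzoate: pKₐ(p-nitrobenzoic acid) ≈ 3.4 — electron-withdrawing nitro group stabilises the carboxylate
ethoxide: pKₐ(CH₃CH₂OH) ≈ 16
hydride: pKₐ(H₂) ≈ 36 — extremely strong base; leaves only in special hydride-transfer contexts
Listed from poorest to best leaving group as asked.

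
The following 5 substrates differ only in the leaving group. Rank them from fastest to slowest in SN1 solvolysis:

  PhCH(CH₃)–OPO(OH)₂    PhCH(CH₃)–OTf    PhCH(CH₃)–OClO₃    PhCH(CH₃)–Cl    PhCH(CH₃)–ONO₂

PhCH(CH₃)–OTf > PhCH(CH₃)–OClO₃ > PhCH(CH₃)–Cl > PhCH(CH₃)–ONO₂ > PhCH(CH₃)–OPO(OH)₂

The skeletons are identical, so relative rate is governed entirely by leaving-group ability.
A good leaving group is a weak base: the lower the pKₐ of its conjugate acid, the more readily it departs.
PhCH(CH₃)–OTf loses OTf⁻: pKₐ(CF₃SO₃H (triflic acid)) ≈ -14
PhCH(CH₃)–OClO₃ loses ClO₄⁻: pKₐ(HClO₄) ≈ -10
PhCH(CH₃)–Cl loses Cl⁻: pKₐ(HCl) ≈ -7
PhCH(CH₃)–ONO₂ loses NO₃⁻: pKₐ(HNO₃) ≈ -1.3
PhCH(CH₃)–OPO(OH)₂ loses H₂PO₄⁻: pKₐ(H₃PO₄) ≈ 2.1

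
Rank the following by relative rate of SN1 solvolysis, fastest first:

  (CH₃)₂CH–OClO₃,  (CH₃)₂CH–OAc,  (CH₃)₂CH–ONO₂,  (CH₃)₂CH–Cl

The skeletons are identical, so relative rate is governed entirely by leaving-group ability.
Leaving-group ability tracks the stability of the departed species; conjugate-acid pKₐ is the usual yardstick (lower pKₐ → better LG).
(CH₃)₂CH–OClO₃ loses ClO₄⁻: pKₐ(HClO₄) ≈ -10
(CH₃)₂CH–Cl loses Cl⁻: pKₐ(HCl) ≈ -7
(CH₃)₂CH–ONO₂ loses NO₃⁻: pKₐ(HNO₃) ≈ -1.3
(CH₃)₂CH–OAc loses AcO⁻: pKₐ(CH₃COOH) ≈ 4.8

(CH₃)₂CH–OClO₃ > (CH₃)₂CH–Cl > (CH₃)₂CH–ONO₂ > (CH₃)₂CH–OAc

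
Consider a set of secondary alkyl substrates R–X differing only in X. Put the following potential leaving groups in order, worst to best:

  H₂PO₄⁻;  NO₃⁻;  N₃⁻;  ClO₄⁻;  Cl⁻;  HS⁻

HS⁻ < N₃⁻ < H₂PO₄⁻ < NO₃⁻ < Cl⁻ < ClO₄⁻

Rank by basicity of the departing species: weakest base leaves most easily.
ClO₄⁻: pKₐ(HClO₄) ≈ -10
Cl⁻: pKₐ(HCl) ≈ -7
NO₃⁻: pKₐ(HNO₃) ≈ -1.3
H₂PO₄⁻: pKₐ(H₃PO₄) ≈ 2.1
N₃⁻: pKₐ(HN₃) ≈ 4.7
HS⁻: pKₐ(H₂S) ≈ 7
The question asks for worst first, so the sequence is read in increasing leaving-group ability.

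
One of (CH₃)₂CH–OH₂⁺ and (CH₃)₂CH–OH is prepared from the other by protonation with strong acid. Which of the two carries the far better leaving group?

From (CH₃)₂CH–OH the departing group would be OH⁻ (pKₐ(H₂O) ≈ 15.7). Strong base; essentially never leaves without prior activation.
From (CH₃)₂CH–OH₂⁺ the leaving group is H₂O (pKₐ(H₃O⁺) ≈ -1.7). Neutral; leaves from a protonated alcohol (R–OH₂⁺).
Protonation with strong acid works by converting the leaving group from hydroxide to neutral water, making (CH₃)₂CH–OH₂⁺ enormously more reactive.

(CH₃)₂CH–OH₂⁺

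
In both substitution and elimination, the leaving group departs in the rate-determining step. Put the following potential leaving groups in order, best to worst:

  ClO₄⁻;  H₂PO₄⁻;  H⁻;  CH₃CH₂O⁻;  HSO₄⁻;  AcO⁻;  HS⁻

ClO₄⁻ > HSO₄⁻ > H₂PO₄⁻ > AcO⁻ > HS⁻ > CH₃CH₂O⁻ > H⁻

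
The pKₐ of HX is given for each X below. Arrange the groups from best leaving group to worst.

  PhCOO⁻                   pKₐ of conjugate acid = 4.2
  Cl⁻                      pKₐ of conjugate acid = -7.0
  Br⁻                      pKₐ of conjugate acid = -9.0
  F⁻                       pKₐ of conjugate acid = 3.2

Lower conjugate-acid pKₐ ⇒ weaker base ⇒ better leaving group.
Sorting by the given values: Br⁻ (-9.0), Cl⁻ (-7.0), F⁻ (3.2), PhCOO⁻ (4.2).

Br⁻ > Cl⁻ > F⁻ > PhCOO⁻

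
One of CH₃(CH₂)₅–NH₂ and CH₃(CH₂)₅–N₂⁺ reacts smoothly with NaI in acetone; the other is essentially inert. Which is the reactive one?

From CH₃(CH₂)₅–NH₂ the departing group would be NH₂⁻ (pKₐ(NH₃) ≈ 38). Extremely strong base; never a leaving group.
From CH₃(CH₂)₅–N₂⁺ the leaving group is N₂ (no meaningful conjugate acid; N₂ departs as an exceptionally stable neutral molecule).
(In practice CH₃(CH₂)₅–N₂⁺ is made from CH₃(CH₂)₅–NH₂ by diazotisation (NaNO₂ / HCl, 0 °C), generating a diazonium salt that expels N₂.)

CH₃(CH₂)₅–N₂⁺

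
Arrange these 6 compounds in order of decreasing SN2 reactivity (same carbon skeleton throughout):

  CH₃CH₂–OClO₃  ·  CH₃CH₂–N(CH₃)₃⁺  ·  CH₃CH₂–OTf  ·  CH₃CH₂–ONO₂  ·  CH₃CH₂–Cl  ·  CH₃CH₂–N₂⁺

CH₃CH₂–N₂⁺ > CH₃CH₂–OTf > CH₃CH₂–OClO₃ > CH₃CH₂–Cl > CH₃CH₂–ONO₂ > CH₃CH₂–N(CH₃)₃⁺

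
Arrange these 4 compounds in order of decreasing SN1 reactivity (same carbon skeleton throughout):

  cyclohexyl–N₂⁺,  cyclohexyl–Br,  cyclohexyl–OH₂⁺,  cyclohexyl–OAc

The skeletons are identical, so relative rate is governed entirely by leaving-group ability.
Leaving-group ability tracks the stability of the departed species; conjugate-acid pKₐ is the usual yardstick (lower pKₐ → better LG).
cyclohexyl–N₂⁺ loses N₂: no meaningful conjugate acid; N₂ departs as an exceptionally stable neutral molecule
cyclohexyl–Br loses Br⁻: pKₐ(HBr) ≈ -9
cyclohexyl–OH₂⁺ loses H₂O: pKₐ(H₃O⁺) ≈ -1.7
cyclohexyl–OAc loses AcO⁻: pKₐ(CH₃COOH) ≈ 4.8

cyclohexyl–N₂⁺ > cyclohexyl–Br > cyclohexyl–OH₂⁺ > cyclohexyl–OAc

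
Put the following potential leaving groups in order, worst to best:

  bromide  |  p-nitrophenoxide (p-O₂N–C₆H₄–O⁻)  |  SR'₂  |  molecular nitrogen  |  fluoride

p-nitrophenoxide (p-O₂N–C₆H₄–O⁻) < fluoride < SR'₂ < bromide < molecular nitrogen

molecular nitrogen: no meaningful conjugate acid; N₂ departs as an exceptionally stable neutral molecule
bromide: pKₐ(HBr) ≈ -9
SR'₂: pKₐ(R'₂SH⁺) ≈ -7
fluoride: pKₐ(HF) ≈ 3.2
p-nitrophenoxide (p-O₂N–C₆H₄–O⁻): pKₐ(p-nitrophenol) ≈ 7.2
Listed from poorest to best leaving group as asked.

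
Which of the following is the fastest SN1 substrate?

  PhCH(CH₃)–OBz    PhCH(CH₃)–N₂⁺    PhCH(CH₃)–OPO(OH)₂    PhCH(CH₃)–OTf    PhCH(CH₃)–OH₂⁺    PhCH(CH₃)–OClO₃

PhCH(CH₃)–N₂⁺

Identical carbon frameworks mean the comparison reduces to leaving-group quality.
The more stable X⁻ (or X) is on its own — i.e. the weaker a base it is — the better a leaving group it makes.
PhCH(CH₃)–N₂⁺ loses N₂: no meaningful conjugate acid; N₂ departs as an exceptionally stable neutral molecule
PhCH(CH₃)–OTf loses OTf⁻: pKₐ(CF₃SO₃H (triflic acid)) ≈ -14
PhCH(CH₃)–OClO₃ loses ClO₄⁻: pKₐ(HClO₄) ≈ -10
PhCH(CH₃)–OH₂⁺ loses H₂O: pKₐ(H₃O⁺) ≈ -1.7
PhCH(CH₃)–OPO(OH)₂ loses H₂PO₄⁻: pKₐ(H₃PO₄) ≈ 2.1
PhCH(CH₃)–OBz loses PhCOO⁻: pKₐ(C₆H₅COOH) ≈ 4.2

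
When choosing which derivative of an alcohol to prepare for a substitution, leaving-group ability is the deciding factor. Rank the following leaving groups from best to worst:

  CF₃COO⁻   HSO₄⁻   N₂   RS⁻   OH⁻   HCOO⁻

N₂: no meaningful conjugate acid; N₂ departs as an exceptionally stable neutral molecule
HSO₄⁻: pKₐ(H₂SO₄) ≈ -3
CF₃COO⁻: pKₐ(CF₃COOH) ≈ 0.2
HCOO⁻: pKₐ(HCOOH) ≈ 3.8
RS⁻: pKₐ(RSH (a thiol)) ≈ 10.5
OH⁻: pKₐ(H₂O) ≈ 15.7

N₂ > HSO₄⁻ > CF₃COO⁻ > HCOO⁻ > RS⁻ > OH⁻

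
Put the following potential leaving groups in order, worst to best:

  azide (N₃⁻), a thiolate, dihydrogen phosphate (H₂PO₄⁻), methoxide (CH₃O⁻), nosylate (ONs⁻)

The more stable X⁻ (or X) is on its own — i.e. the weaker a base it is — the better a leaving group it makes.
nosylate (ONs⁻): pKₐ(p-O₂NC₆H₄SO₃H) ≈ -3.5
dihydrogen phosphate (H₂PO₄⁻): pKₐ(H₃PO₄) ≈ 2.1
azide (N₃⁻): pKₐ(HN₃) ≈ 4.7
a thiolate: pKₐ(RSH (a thiol)) ≈ 10.5
methoxide (CH₃O⁻): pKₐ(CH₃OH) ≈ 15.5
The question asks for worst first, so the sequence is read in increasing leaving-group ability.

methoxide (CH₃O⁻) < a thiolate < azide (N₃⁻) < dihydrogen phosphate (H₂PO₄⁻) < nosylate (ONs⁻)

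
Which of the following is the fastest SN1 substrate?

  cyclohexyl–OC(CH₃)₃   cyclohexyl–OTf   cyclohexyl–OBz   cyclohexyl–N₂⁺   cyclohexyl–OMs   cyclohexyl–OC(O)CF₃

cyclohexyl–N₂⁺

With the same alkyl group throughout, only the leaving group differentiates the rates.
A good leaving group is a weak base: the lower the pKₐ of its conjugate acid, the more readily it departs.
cyclohexyl–N₂⁺ loses N₂: no meaningful conjugate acid; N₂ departs as an exceptionally stable neutral molecule
cyclohexyl–OTf loses OTf⁻: pKₐ(CF₃SO₃H (triflic acid)) ≈ -14
cyclohexyl–OMs loses OMs⁻: pKₐ(CH₃SO₃H (MsOH)) ≈ -1.9
cyclohexyl–OC(O)CF₃ loses CF₃COO⁻: pKₐ(CF₃COOH) ≈ 0.2
cyclohexyl–OBz loses PhCOO⁻: pKₐ(C₆H₅COOH) ≈ 4.2
cyclohexyl–OC(CH₃)₃ loses (CH₃)₃CO⁻: pKₐ(t-BuOH) ≈ 18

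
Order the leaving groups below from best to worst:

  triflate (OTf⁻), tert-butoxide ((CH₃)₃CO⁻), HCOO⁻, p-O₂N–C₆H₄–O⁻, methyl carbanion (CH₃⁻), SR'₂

triflate (OTf⁻) > SR'₂ > HCOO⁻ > p-O₂N–C₆H₄–O⁻ > tert-butoxide ((CH₃)₃CO⁻) > methyl carbanion (CH₃⁻)

triflate (OTf⁻): pKₐ(CF₃SO₃H (triflic acid)) ≈ -14
SR'₂: pKₐ(R'₂SH⁺) ≈ -7
HCOO⁻: pKₐ(HCOOH) ≈ 3.8
p-O₂N–C₆H₄–O⁻: pKₐ(p-nitrophenol) ≈ 7.2
tert-butoxide ((CH₃)₃CO⁻): pKₐ(t-BuOH) ≈ 18
methyl carbanion (CH₃⁻): pKₐ(CH₄) ≈ 48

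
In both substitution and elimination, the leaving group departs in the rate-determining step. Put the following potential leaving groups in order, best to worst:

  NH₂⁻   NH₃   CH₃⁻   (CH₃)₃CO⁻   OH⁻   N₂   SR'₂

N₂ > SR'₂ > NH₃ > OH⁻ > (CH₃)₃CO⁻ > NH₂⁻ > CH₃⁻

A good leaving group is a weak base: the lower the pKₐ of its conjugate acid, the more readily it departs.
N₂: no meaningful conjugate acid; N₂ departs as an exceptionally stable neutral molecule
SR'₂: pKₐ(R'₂SH⁺) ≈ -7 — neutral; leaves from a sulfonium salt (R–SR'₂⁺)
NH₃: pKₐ(NH₄⁺) ≈ 9.2 — neutral but moderately basic; leaves from R–NH₃⁺
OH⁻: pKₐ(H₂O) ≈ 15.7
(CH₃)₃CO⁻: pKₐ(t-BuOH) ≈ 18 — bulky, strongly basic alkoxide
NH₂⁻: pKₐ(NH₃) ≈ 38 — extremely strong base; never a leaving group
CH₃⁻: pKₐ(CH₄) ≈ 48 — unstabilised carbanion; the worst conceivable leaving group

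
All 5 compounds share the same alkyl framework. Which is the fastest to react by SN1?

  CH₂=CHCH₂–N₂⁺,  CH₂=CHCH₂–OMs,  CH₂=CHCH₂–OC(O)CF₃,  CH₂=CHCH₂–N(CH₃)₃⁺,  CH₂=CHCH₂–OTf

CH₂=CHCH₂–N₂⁺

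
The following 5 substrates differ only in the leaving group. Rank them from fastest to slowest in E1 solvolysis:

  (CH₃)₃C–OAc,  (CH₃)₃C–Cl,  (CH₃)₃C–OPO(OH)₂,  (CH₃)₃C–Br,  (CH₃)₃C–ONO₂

(CH₃)₃C–Br > (CH₃)₃C–Cl > (CH₃)₃C–ONO₂ > (CH₃)₃C–OPO(OH)₂ > (CH₃)₃C–OAc

Same R in every case — rank the leaving groups.
A good leaving group is a weak base: the lower the pKₐ of its conjugate acid, the more readily it departs.
(CH₃)₃C–Br loses Br⁻: pKₐ(HBr) ≈ -9
(CH₃)₃C–Cl loses Cl⁻: pKₐ(HCl) ≈ -7
(CH₃)₃C–ONO₂ loses NO₃⁻: pKₐ(HNO₃) ≈ -1.3
(CH₃)₃C–OPO(OH)₂ loses H₂PO₄⁻: pKₐ(H₃PO₄) ≈ 2.1
(CH₃)₃C–OAc loses AcO⁻: pKₐ(CH₃COOH) ≈ 4.8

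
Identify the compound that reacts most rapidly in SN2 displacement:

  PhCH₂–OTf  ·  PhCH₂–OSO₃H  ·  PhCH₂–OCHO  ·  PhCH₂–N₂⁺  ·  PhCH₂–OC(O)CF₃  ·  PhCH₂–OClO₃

PhCH₂–N₂⁺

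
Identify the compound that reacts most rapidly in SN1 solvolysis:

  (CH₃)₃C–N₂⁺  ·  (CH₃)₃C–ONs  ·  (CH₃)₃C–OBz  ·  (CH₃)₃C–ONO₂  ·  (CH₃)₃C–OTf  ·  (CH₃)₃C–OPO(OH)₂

(CH₃)₃C–N₂⁺

Same R in every case — rank the leaving groups.
Leaving-group ability tracks the stability of the departed species; conjugate-acid pKₐ is the usual yardstick (lower pKₐ → better LG).
(CH₃)₃C–N₂⁺ loses N₂: no meaningful conjugate acid; N₂ departs as an exceptionally stable neutral molecule
(CH₃)₃C–OTf loses OTf⁻: pKₐ(CF₃SO₃H (triflic acid)) ≈ -14
(CH₃)₃C–ONs loses ONs⁻: pKₐ(p-O₂NC₆H₄SO₃H) ≈ -3.5
(CH₃)₃C–ONO₂ loses NO₃⁻: pKₐ(HNO₃) ≈ -1.3
(CH₃)₃C–OPO(OH)₂ loses H₂PO₄⁻: pKₐ(H₃PO₄) ≈ 2.1
(CH₃)₃C–OBz loses PhCOO⁻: pKₐ(C₆H₅COOH) ≈ 4.2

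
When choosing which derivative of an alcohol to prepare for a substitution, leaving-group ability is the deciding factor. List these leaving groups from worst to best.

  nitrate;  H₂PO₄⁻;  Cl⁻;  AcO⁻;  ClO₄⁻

The more stable X⁻ (or X) is on its own — i.e. the weaker a base it is — the better a leaving group it makes.
ClO₄⁻: pKₐ(HClO₄) ≈ -10
Cl⁻: pKₐ(HCl) ≈ -7
nitrate: pKₐ(HNO₃) ≈ -1.3
H₂PO₄⁻: pKₐ(H₃PO₄) ≈ 2.1
AcO⁻: pKₐ(CH₃COOH) ≈ 4.8
The question asks for worst first, so the sequence is read in increasing leaving-group ability.

AcO⁻ < H₂PO₄⁻ < nitrate < Cl⁻ < ClO₄⁻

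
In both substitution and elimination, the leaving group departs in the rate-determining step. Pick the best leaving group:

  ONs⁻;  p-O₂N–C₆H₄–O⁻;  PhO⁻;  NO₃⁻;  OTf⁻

OTf⁻

Leaving-group ability tracks the stability of the departed species; conjugate-acid pKₐ is the usual yardstick (lower pKₐ → better LG).
OTf⁻: pKₐ(CF₃SO₃H (triflic acid)) ≈ -14
ONs⁻: pKₐ(p-O₂NC₆H₄SO₃H) ≈ -3.5
NO₃⁻: pKₐ(HNO₃) ≈ -1.3
p-O₂N–C₆H₄–O⁻: pKₐ(p-nitrophenol) ≈ 7.2
PhO⁻: pKₐ(C₆H₅OH (phenol)) ≈ 10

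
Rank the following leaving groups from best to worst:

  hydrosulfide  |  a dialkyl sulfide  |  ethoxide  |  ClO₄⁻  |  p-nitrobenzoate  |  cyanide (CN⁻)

ClO₄⁻ > a dialkyl sulfide > p-nitrobenzoate > hydrosulfide > cyanide (CN⁻) > ethoxide

Leaving-group ability tracks the stability of the departed species; conjugate-acid pKₐ is the usual yardstick (lower pKₐ → better LG).
ClO₄⁻: pKₐ(HClO₄) ≈ -10 — extremely weak base; rarely used for safety reasons
a dialkyl sulfide: pKₐ(R'₂SH⁺) ≈ -7 — neutral; leaves from a sulfonium salt (R–SR'₂⁺)
p-nitrobenzoate: pKₐ(p-nitrobenzoic acid) ≈ 3.4
hydrosulfide: pKₐ(H₂S) ≈ 7 — larger and more polarisable than the oxygen analogue
cyanide (CN⁻): pKₐ(HCN) ≈ 9.2 — sp carbon stabilises the charge somewhat, but still a poor LG
ethoxide: pKₐ(CH₃CH₂OH) ≈ 16 — strong base; alkoxides do not leave unassisted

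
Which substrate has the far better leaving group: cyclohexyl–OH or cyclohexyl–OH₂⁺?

From cyclohexyl–OH the departing group would be OH⁻ (pKₐ(H₂O) ≈ 15.7). Strong base; essentially never leaves without prior activation.
From cyclohexyl–OH₂⁺ the leaving group is H₂O (pKₐ(H₃O⁺) ≈ -1.7). Neutral; leaves from a protonated alcohol (R–OH₂⁺).
(In practice cyclohexyl–OH₂⁺ is made from cyclohexyl–OH by protonation with strong acid, converting the leaving group from hydroxide to neutral water.)

cyclohexyl–OH₂⁺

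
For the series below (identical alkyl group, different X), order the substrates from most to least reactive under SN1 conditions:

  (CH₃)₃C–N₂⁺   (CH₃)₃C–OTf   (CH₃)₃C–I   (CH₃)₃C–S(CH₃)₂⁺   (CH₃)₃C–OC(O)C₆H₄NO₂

(CH₃)₃C–N₂⁺ > (CH₃)₃C–OTf > (CH₃)₃C–I > (CH₃)₃C–S(CH₃)₂⁺ > (CH₃)₃C–OC(O)C₆H₄NO₂

Same R in every case — rank the leaving groups.
Leaving-group ability tracks the stability of the departed species; conjugate-acid pKₐ is the usual yardstick (lower pKₐ → better LG).
(CH₃)₃C–N₂⁺ loses N₂: no meaningful conjugate acid; N₂ departs as an exceptionally stable neutral molecule
(CH₃)₃C–OTf loses OTf⁻: pKₐ(CF₃SO₃H (triflic acid)) ≈ -14
(CH₃)₃C–I loses I⁻: pKₐ(HI) ≈ -10
(CH₃)₃C–S(CH₃)₂⁺ loses SR'₂: pKₐ(R'₂SH⁺) ≈ -7
(CH₃)₃C–OC(O)C₆H₄NO₂ loses p-O₂N–C₆H₄–COO⁻: pKₐ(p-nitrobenzoic acid) ≈ 3.4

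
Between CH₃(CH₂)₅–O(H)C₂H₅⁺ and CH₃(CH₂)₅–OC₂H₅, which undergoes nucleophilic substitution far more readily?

CH₃(CH₂)₅–O(H)C₂H₅⁺

From CH₃(CH₂)₅–OC₂H₅ the departing group would be CH₃CH₂O⁻ (pKₐ(CH₃CH₂OH) ≈ 16). Strong base; alkoxides do not leave unassisted.
From CH₃(CH₂)₅–O(H)C₂H₅⁺ the leaving group is R'OH (pKₐ(R'OH₂⁺) ≈ -2.4). Neutral; leaves from a protonated ether (an oxonium ion, R–O(H)R'⁺).
(In practice CH₃(CH₂)₅–O(H)C₂H₅⁺ is made from CH₃(CH₂)₅–OC₂H₅ by protonation with concentrated HBr, allowing neutral ethanol, rather than ethoxide, to depart.)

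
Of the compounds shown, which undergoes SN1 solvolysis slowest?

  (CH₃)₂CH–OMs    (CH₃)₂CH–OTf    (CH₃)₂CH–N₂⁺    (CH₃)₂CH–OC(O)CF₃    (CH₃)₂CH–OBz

The skeletons are identical, so relative rate is governed entirely by leaving-group ability.
The more stable X⁻ (or X) is on its own — i.e. the weaker a base it is — the better a leaving group it makes.
(CH₃)₂CH–N₂⁺ loses N₂: no meaningful conjugate acid; N₂ departs as an exceptionally stable neutral molecule
(CH₃)₂CH–OTf loses OTf⁻: pKₐ(CF₃SO₃H (triflic acid)) ≈ -14
(CH₃)₂CH–OMs loses OMs⁻: pKₐ(CH₃SO₃H (MsOH)) ≈ -1.9
(CH₃)₂CH–OC(O)CF₃ loses CF₃COO⁻: pKₐ(CF₃COOH) ≈ 0.2
(CH₃)₂CH–OBz loses PhCOO⁻: pKₐ(C₆H₅COOH) ≈ 4.2

(CH₃)₂CH–OBz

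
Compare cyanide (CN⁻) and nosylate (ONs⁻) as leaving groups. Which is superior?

nosylate (ONs⁻)

nosylate (ONs⁻) is the better leaving group.
pKₐ(p-O₂NC₆H₄SO₃H) ≈ -3.5 versus pKₐ(HCN) ≈ 9.2: nosylate (ONs⁻) is the much weaker base.
P-nitro group further stabilises the sulfonate.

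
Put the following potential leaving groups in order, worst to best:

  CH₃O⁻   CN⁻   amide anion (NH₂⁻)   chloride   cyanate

amide anion (NH₂⁻) < CH₃O⁻ < CN⁻ < cyanate < chloride

Rank by basicity of the departing species: weakest base leaves most easily.
chloride: pKₐ(HCl) ≈ -7
cyanate: pKₐ(HOCN) ≈ 3.5
CN⁻: pKₐ(HCN) ≈ 9.2
CH₃O⁻: pKₐ(CH₃OH) ≈ 15.5
amide anion (NH₂⁻): pKₐ(NH₃) ≈ 38
Listed from poorest to best leaving group as asked.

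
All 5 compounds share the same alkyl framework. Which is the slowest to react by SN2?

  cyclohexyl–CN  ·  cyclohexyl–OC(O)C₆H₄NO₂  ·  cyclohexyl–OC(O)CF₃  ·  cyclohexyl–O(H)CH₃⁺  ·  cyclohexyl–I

Same R in every case — rank the leaving groups.
Leaving-group ability tracks the stability of the departed species; conjugate-acid pKₐ is the usual yardstick (lower pKₐ → better LG).
cyclohexyl–I loses I⁻: pKₐ(HI) ≈ -10
cyclohexyl–O(H)CH₃⁺ loses R'OH: pKₐ(R'OH₂⁺) ≈ -2.4
cyclohexyl–OC(O)CF₃ loses CF₃COO⁻: pKₐ(CF₃COOH) ≈ 0.2
cyclohexyl–OC(O)C₆H₄NO₂ loses p-O₂N–C₆H₄–COO⁻: pKₐ(p-nitrobenzoic acid) ≈ 3.4
cyclohexyl–CN loses CN⁻: pKₐ(HCN) ≈ 9.2

cyclohexyl–CN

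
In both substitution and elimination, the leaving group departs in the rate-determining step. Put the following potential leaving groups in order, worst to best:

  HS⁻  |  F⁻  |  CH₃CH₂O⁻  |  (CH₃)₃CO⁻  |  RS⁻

(CH₃)₃CO⁻ < CH₃CH₂O⁻ < RS⁻ < HS⁻ < F⁻

F⁻: pKₐ(HF) ≈ 3.2
HS⁻: pKₐ(H₂S) ≈ 7
RS⁻: pKₐ(RSH (a thiol)) ≈ 10.5
CH₃CH₂O⁻: pKₐ(CH₃CH₂OH) ≈ 16
(CH₃)₃CO⁻: pKₐ(t-BuOH) ≈ 18
The question asks for worst first, so the sequence is read in increasing leaving-group ability.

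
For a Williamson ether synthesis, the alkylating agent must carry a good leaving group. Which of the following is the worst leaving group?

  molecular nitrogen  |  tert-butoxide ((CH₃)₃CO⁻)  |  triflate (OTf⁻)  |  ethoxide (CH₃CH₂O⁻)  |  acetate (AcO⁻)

Rank by basicity of the departing species: weakest base leaves most easily.
molecular nitrogen: no meaningful conjugate acid; N₂ departs as an exceptionally stable neutral molecule
triflate (OTf⁻): pKₐ(CF₃SO₃H (triflic acid)) ≈ -14
acetate (AcO⁻): pKₐ(CH₃COOH) ≈ 4.8
ethoxide (CH₃CH₂O⁻): pKₐ(CH₃CH₂OH) ≈ 16
tert-butoxide ((CH₃)₃CO⁻): pKₐ(t-BuOH) ≈ 18

tert-butoxide ((CH₃)₃CO⁻)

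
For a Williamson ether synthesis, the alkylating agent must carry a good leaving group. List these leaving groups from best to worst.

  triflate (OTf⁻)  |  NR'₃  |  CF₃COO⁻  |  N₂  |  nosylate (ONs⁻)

Leaving-group ability tracks the stability of the departed species; conjugate-acid pKₐ is the usual yardstick (lower pKₐ → better LG).
N₂: no meaningful conjugate acid; N₂ departs as an exceptionally stable neutral molecule
triflate (OTf⁻): pKₐ(CF₃SO₃H (triflic acid)) ≈ -14 — charge spread over three oxygens and a CF₃ group; the premier leaving group in synthesis
nosylate (ONs⁻): pKₐ(p-O₂NC₆H₄SO₃H) ≈ -3.5 — p-nitro group further stabilises the sulfonate
CF₃COO⁻: pKₐ(CF₃COOH) ≈ 0.2 — strongly electron-withdrawing CF₃ stabilises the carboxylate
NR'₃: pKₐ(R'₃NH⁺) ≈ 10.7 — neutral but still a fairly strong base; Hofmann-elimination LG

N₂ > triflate (OTf⁻) > nosylate (ONs⁻) > CF₃COO⁻ > NR'₃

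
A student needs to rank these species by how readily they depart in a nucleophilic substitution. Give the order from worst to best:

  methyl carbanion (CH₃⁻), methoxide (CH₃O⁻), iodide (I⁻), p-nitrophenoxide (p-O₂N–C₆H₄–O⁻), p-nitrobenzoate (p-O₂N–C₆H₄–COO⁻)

Leaving-group ability tracks the stability of the departed species; conjugate-acid pKₐ is the usual yardstick (lower pKₐ → better LG).
iodide (I⁻): pKₐ(HI) ≈ -10 — large, highly polarisable; very weak base
p-nitrobenzoate (p-O₂N–C₆H₄–COO⁻): pKₐ(p-nitrobenzoic acid) ≈ 3.4 — electron-withdrawing nitro group stabilises the carboxylate
p-nitrophenoxide (p-O₂N–C₆H₄–O⁻): pKₐ(p-nitrophenol) ≈ 7.2
methoxide (CH₃O⁻): pKₐ(CH₃OH) ≈ 15.5
methyl carbanion (CH₃⁻): pKₐ(CH₄) ≈ 48 — unstabilised carbanion; the worst conceivable leaving group
Listed from poorest to best leaving group as asked.

methyl carbanion (CH₃⁻) < methoxide (CH₃O⁻) < p-nitrophenoxide (p-O₂N–C₆H₄–O⁻) < p-nitrobenzoate (p-O₂N–C₆H₄–COO⁻) < iodide (I⁻)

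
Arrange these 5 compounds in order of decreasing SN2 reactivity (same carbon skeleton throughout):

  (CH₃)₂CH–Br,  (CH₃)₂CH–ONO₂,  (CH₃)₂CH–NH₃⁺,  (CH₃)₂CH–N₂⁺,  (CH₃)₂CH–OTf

(CH₃)₂CH–N₂⁺ > (CH₃)₂CH–OTf > (CH₃)₂CH–Br > (CH₃)₂CH–ONO₂ > (CH₃)₂CH–NH₃⁺

With the same alkyl group throughout, only the leaving group differentiates the rates.
Leaving-group ability tracks the stability of the departed species; conjugate-acid pKₐ is the usual yardstick (lower pKₐ → better LG).
(CH₃)₂CH–N₂⁺ loses N₂: no meaningful conjugate acid; N₂ departs as an exceptionally stable neutral molecule
(CH₃)₂CH–OTf loses OTf⁻: pKₐ(CF₃SO₃H (triflic acid)) ≈ -14
(CH₃)₂CH–Br loses Br⁻: pKₐ(HBr) ≈ -9
(CH₃)₂CH–ONO₂ loses NO₃⁻: pKₐ(HNO₃) ≈ -1.3
(CH₃)₂CH–NH₃⁺ loses NH₃: pKₐ(NH₄⁺) ≈ 9.2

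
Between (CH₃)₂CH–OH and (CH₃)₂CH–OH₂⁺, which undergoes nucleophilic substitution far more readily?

From (CH₃)₂CH–OH the departing group would be OH⁻ (pKₐ(H₂O) ≈ 15.7). Strong base; essentially never leaves without prior activation.
From (CH₃)₂CH–OH₂⁺ the leaving group is H₂O (pKₐ(H₃O⁺) ≈ -1.7). Neutral; leaves from a protonated alcohol (R–OH₂⁺).
(In practice (CH₃)₂CH–OH₂⁺ is made from (CH₃)₂CH–OH by protonation with strong acid, converting the leaving group from hydroxide to neutral water.)

(CH₃)₂CH–OH₂⁺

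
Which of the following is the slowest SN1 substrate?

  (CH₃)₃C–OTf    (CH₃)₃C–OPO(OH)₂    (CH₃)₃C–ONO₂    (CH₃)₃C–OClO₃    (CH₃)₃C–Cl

With the same alkyl group throughout, only the leaving group differentiates the rates.
The more stable X⁻ (or X) is on its own — i.e. the weaker a base it is — the better a leaving group it makes.
(CH₃)₃C–OTf loses OTf⁻: pKₐ(CF₃SO₃H (triflic acid)) ≈ -14
(CH₃)₃C–OClO₃ loses ClO₄⁻: pKₐ(HClO₄) ≈ -10
(CH₃)₃C–Cl loses Cl⁻: pKₐ(HCl) ≈ -7
(CH₃)₃C–ONO₂ loses NO₃⁻: pKₐ(HNO₃) ≈ -1.3
(CH₃)₃C–OPO(OH)₂ loses H₂PO₄⁻: pKₐ(H₃PO₄) ≈ 2.1

(CH₃)₃C–OPO(OH)₂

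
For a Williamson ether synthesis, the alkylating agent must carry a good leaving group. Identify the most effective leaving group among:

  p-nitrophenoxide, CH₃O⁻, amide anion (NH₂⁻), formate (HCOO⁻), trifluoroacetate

Rank by basicity of the departing species: weakest base leaves most easily.
trifluoroacetate: pKₐ(CF₃COOH) ≈ 0.2
formate (HCOO⁻): pKₐ(HCOOH) ≈ 3.8
p-nitrophenoxide: pKₐ(p-nitrophenol) ≈ 7.2
CH₃O⁻: pKₐ(CH₃OH) ≈ 15.5
amide anion (NH₂⁻): pKₐ(NH₃) ≈ 38

trifluoroacetate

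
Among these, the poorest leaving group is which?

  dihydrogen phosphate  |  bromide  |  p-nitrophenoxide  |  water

p-nitrophenoxide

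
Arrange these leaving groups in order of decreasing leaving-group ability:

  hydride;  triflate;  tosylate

triflate > tosylate > hydride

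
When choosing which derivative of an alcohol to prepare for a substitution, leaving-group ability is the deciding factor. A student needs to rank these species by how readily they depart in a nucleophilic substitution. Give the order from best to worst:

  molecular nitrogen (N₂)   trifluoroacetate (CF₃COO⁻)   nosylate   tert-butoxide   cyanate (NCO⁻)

Leaving-group ability tracks the stability of the departed species; conjugate-acid pKₐ is the usual yardstick (lower pKₐ → better LG).
molecular nitrogen (N₂): no meaningful conjugate acid; N₂ departs as an exceptionally stable neutral molecule
nosylate: pKₐ(p-O₂NC₆H₄SO₃H) ≈ -3.5 — p-nitro group further stabilises the sulfonate
trifluoroacetate (CF₃COO⁻): pKₐ(CF₃COOH) ≈ 0.2 — strongly electron-withdrawing CF₃ stabilises the carboxylate
cyanate (NCO⁻): pKₐ(HOCN) ≈ 3.5
tert-butoxide: pKₐ(t-BuOH) ≈ 18 — bulky, strongly basic alkoxide

molecular nitrogen (N₂) > nosylate > trifluoroacetate (CF₃COO⁻) > cyanate (NCO⁻) > tert-butoxide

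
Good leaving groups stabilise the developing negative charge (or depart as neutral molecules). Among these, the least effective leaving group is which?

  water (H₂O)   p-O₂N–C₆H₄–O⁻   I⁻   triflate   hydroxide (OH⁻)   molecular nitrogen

A good leaving group is a weak base: the lower the pKₐ of its conjugate acid, the more readily it departs.
molecular nitrogen: no meaningful conjugate acid; N₂ departs as an exceptionally stable neutral molecule
triflate: pKₐ(CF₃SO₃H (triflic acid)) ≈ -14
I⁻: pKₐ(HI) ≈ -10
water (H₂O): pKₐ(H₃O⁺) ≈ -1.7
p-O₂N–C₆H₄–O⁻: pKₐ(p-nitrophenol) ≈ 7.2
hydroxide (OH⁻): pKₐ(H₂O) ≈ 15.7

hydroxide (OH⁻)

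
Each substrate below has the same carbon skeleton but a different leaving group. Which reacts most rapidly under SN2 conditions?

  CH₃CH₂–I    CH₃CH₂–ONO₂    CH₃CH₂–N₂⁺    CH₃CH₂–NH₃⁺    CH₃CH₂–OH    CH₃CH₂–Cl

Identical carbon frameworks mean the comparison reduces to leaving-group quality.
Rank by basicity of the departing species: weakest base leaves most easily.
CH₃CH₂–N₂⁺ loses N₂: no meaningful conjugate acid; N₂ departs as an exceptionally stable neutral molecule
CH₃CH₂–I loses I⁻: pKₐ(HI) ≈ -10
CH₃CH₂–Cl loses Cl⁻: pKₐ(HCl) ≈ -7
CH₃CH₂–ONO₂ loses NO₃⁻: pKₐ(HNO₃) ≈ -1.3
CH₃CH₂–NH₃⁺ loses NH₃: pKₐ(NH₄⁺) ≈ 9.2
CH₃CH₂–OH loses OH⁻: pKₐ(H₂O) ≈ 15.7

CH₃CH₂–N₂⁺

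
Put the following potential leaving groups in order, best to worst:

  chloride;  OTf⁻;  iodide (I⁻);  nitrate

The more stable X⁻ (or X) is on its own — i.e. the weaker a base it is — the better a leaving group it makes.
OTf⁻: pKₐ(CF₃SO₃H (triflic acid)) ≈ -14 — charge spread over three oxygens and a CF₃ group; the premier leaving group in synthesis
iodide (I⁻): pKₐ(HI) ≈ -10 — large, highly polarisable; very weak base
chloride: pKₐ(HCl) ≈ -7
nitrate: pKₐ(HNO₃) ≈ -1.3

OTf⁻ > iodide (I⁻) > chloride > nitrate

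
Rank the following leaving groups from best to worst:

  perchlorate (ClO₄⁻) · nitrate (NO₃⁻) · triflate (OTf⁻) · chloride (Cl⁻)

Leaving-group ability tracks the stability of the departed species; conjugate-acid pKₐ is the usual yardstick (lower pKₐ → better LG).
triflate (OTf⁻): pKₐ(CF₃SO₃H (triflic acid)) ≈ -14
perchlorate (ClO₄⁻): pKₐ(HClO₄) ≈ -10
chloride (Cl⁻): pKₐ(HCl) ≈ -7
nitrate (NO₃⁻): pKₐ(HNO₃) ≈ -1.3

triflate (OTf⁻) > perchlorate (ClO₄⁻) > chloride (Cl⁻) > nitrate (NO₃⁻)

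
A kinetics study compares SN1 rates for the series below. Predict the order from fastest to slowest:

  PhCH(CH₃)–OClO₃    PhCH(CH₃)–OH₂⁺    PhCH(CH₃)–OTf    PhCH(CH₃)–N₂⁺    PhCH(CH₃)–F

PhCH(CH₃)–N₂⁺ > PhCH(CH₃)–OTf > PhCH(CH₃)–OClO₃ > PhCH(CH₃)–OH₂⁺ > PhCH(CH₃)–F

Identical carbon frameworks mean the comparison reduces to leaving-group quality.
A good leaving group is a weak base: the lower the pKₐ of its conjugate acid, the more readily it departs.
PhCH(CH₃)–N₂⁺ loses N₂: no meaningful conjugate acid; N₂ departs as an exceptionally stable neutral molecule
PhCH(CH₃)–OTf loses OTf⁻: pKₐ(CF₃SO₃H (triflic acid)) ≈ -14
PhCH(CH₃)–OClO₃ loses ClO₄⁻: pKₐ(HClO₄) ≈ -10
PhCH(CH₃)–OH₂⁺ loses H₂O: pKₐ(H₃O⁺) ≈ -1.7
PhCH(CH₃)–F loses F⁻: pKₐ(HF) ≈ 3.2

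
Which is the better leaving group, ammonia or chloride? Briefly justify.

chloride

chloride is the better leaving group.
pKₐ(HCl) ≈ -7 versus pKₐ(NH₄⁺) ≈ 9.2: chloride is the much weaker base.
Moderately weak base.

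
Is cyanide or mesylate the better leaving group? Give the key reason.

mesylate

mesylate is the better leaving group.
pKₐ(CH₃SO₃H (MsOH)) ≈ -1.9 versus pKₐ(HCN) ≈ 9.2: mesylate is the much weaker base.
Resonance-delocalised alkanesulfonate.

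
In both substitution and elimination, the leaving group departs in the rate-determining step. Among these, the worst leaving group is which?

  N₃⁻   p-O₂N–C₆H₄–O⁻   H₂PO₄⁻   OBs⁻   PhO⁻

PhO⁻

The more stable X⁻ (or X) is on its own — i.e. the weaker a base it is — the better a leaving group it makes.
OBs⁻: pKₐ(p-BrC₆H₄SO₃H) ≈ -2.8
H₂PO₄⁻: pKₐ(H₃PO₄) ≈ 2.1
N₃⁻: pKₐ(HN₃) ≈ 4.7
p-O₂N–C₆H₄–O⁻: pKₐ(p-nitrophenol) ≈ 7.2
PhO⁻: pKₐ(C₆H₅OH (phenol)) ≈ 10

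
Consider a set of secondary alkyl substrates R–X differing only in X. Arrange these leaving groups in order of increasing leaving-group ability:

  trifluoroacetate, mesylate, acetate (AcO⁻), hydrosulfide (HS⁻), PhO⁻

A good leaving group is a weak base: the lower the pKₐ of its conjugate acid, the more readily it departs.
mesylate: pKₐ(CH₃SO₃H (MsOH)) ≈ -1.9 — resonance-delocalised alkanesulfonate
trifluoroacetate: pKₐ(CF₃COOH) ≈ 0.2
acetate (AcO⁻): pKₐ(CH₃COOH) ≈ 4.8 — resonance-stabilised but still a weak base
hydrosulfide (HS⁻): pKₐ(H₂S) ≈ 7 — larger and more polarisable than the oxygen analogue
PhO⁻: pKₐ(C₆H₅OH (phenol)) ≈ 10
Reversing gives the worst-to-best order requested.

PhO⁻ < hydrosulfide (HS⁻) < acetate (AcO⁻) < trifluoroacetate < mesylate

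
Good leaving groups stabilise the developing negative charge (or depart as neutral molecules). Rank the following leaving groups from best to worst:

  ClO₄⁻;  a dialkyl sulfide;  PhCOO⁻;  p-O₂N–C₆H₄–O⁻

Leaving-group ability tracks the stability of the departed species; conjugate-acid pKₐ is the usual yardstick (lower pKₐ → better LG).
ClO₄⁻: pKₐ(HClO₄) ≈ -10
a dialkyl sulfide: pKₐ(R'₂SH⁺) ≈ -7
PhCOO⁻: pKₐ(C₆H₅COOH) ≈ 4.2
p-O₂N–C₆H₄–O⁻: pKₐ(p-nitrophenol) ≈ 7.2

ClO₄⁻ > a dialkyl sulfide > PhCOO⁻ > p-O₂N–C₆H₄–O⁻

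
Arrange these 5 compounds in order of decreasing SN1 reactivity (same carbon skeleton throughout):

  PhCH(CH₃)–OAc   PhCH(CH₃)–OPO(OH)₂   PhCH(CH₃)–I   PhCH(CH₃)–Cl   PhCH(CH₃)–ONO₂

The skeletons are identical, so relative rate is governed entirely by leaving-group ability.
Leaving-group ability tracks the stability of the departed species; conjugate-acid pKₐ is the usual yardstick (lower pKₐ → better LG).
PhCH(CH₃)–I loses I⁻: pKₐ(HI) ≈ -10
PhCH(CH₃)–Cl loses Cl⁻: pKₐ(HCl) ≈ -7
PhCH(CH₃)–ONO₂ loses NO₃⁻: pKₐ(HNO₃) ≈ -1.3
PhCH(CH₃)–OPO(OH)₂ loses H₂PO₄⁻: pKₐ(H₃PO₄) ≈ 2.1
PhCH(CH₃)–OAc loses AcO⁻: pKₐ(CH₃COOH) ≈ 4.8

PhCH(CH₃)–I > PhCH(CH₃)–Cl > PhCH(CH₃)–ONO₂ > PhCH(CH₃)–OPO(OH)₂ > PhCH(CH₃)–OAc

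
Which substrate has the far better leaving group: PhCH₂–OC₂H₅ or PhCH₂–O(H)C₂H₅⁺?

From PhCH₂–OC₂H₅ the departing group would be CH₃CH₂O⁻ (pKₐ(CH₃CH₂OH) ≈ 16). Strong base; alkoxides do not leave unassisted.
From PhCH₂–O(H)C₂H₅⁺ the leaving group is R'OH (pKₐ(R'OH₂⁺) ≈ -2.4). Neutral; leaves from a protonated ether (an oxonium ion, R–O(H)R'⁺).
(In practice PhCH₂–O(H)C₂H₅⁺ is made from PhCH₂–OC₂H₅ by protonation with concentrated HBr, allowing neutral ethanol, rather than ethoxide, to depart.)

PhCH₂–O(H)C₂H₅⁺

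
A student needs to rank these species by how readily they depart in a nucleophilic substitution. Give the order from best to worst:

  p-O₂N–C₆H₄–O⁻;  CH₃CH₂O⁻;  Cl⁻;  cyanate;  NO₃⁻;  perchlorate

perchlorate: pKₐ(HClO₄) ≈ -10 — extremely weak base; rarely used for safety reasons
Cl⁻: pKₐ(HCl) ≈ -7 — moderately weak base
NO₃⁻: pKₐ(HNO₃) ≈ -1.3 — resonance-delocalised over three oxygens
cyanate: pKₐ(HOCN) ≈ 3.5
p-O₂N–C₆H₄–O⁻: pKₐ(p-nitrophenol) ≈ 7.2 — nitro group delocalises the charge; the classic chromogenic LG
CH₃CH₂O⁻: pKₐ(CH₃CH₂OH) ≈ 16 — strong base; alkoxides do not leave unassisted

perchlorate > Cl⁻ > NO₃⁻ > cyanate > p-O₂N–C₆H₄–O⁻ > CH₃CH₂O⁻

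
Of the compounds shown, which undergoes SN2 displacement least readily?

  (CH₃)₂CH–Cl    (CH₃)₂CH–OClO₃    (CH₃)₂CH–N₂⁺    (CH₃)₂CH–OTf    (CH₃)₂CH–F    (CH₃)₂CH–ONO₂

(CH₃)₂CH–F

The skeletons are identical, so relative rate is governed entirely by leaving-group ability.
Rank by basicity of the departing species: weakest base leaves most easily.
(CH₃)₂CH–N₂⁺ loses N₂: no meaningful conjugate acid; N₂ departs as an exceptionally stable neutral molecule
(CH₃)₂CH–OTf loses OTf⁻: pKₐ(CF₃SO₃H (triflic acid)) ≈ -14
(CH₃)₂CH–OClO₃ loses ClO₄⁻: pKₐ(HClO₄) ≈ -10
(CH₃)₂CH–Cl loses Cl⁻: pKₐ(HCl) ≈ -7
(CH₃)₂CH–ONO₂ loses NO₃⁻: pKₐ(HNO₃) ≈ -1.3
(CH₃)₂CH–F loses F⁻: pKₐ(HF) ≈ 3.2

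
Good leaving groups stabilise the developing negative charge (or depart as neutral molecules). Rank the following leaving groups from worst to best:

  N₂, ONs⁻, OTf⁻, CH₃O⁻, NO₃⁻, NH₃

N₂: no meaningful conjugate acid; N₂ departs as an exceptionally stable neutral molecule
OTf⁻: pKₐ(CF₃SO₃H (triflic acid)) ≈ -14
ONs⁻: pKₐ(p-O₂NC₆H₄SO₃H) ≈ -3.5
NO₃⁻: pKₐ(HNO₃) ≈ -1.3
NH₃: pKₐ(NH₄⁺) ≈ 9.2
CH₃O⁻: pKₐ(CH₃OH) ≈ 15.5
Reversing gives the worst-to-best order requested.

CH₃O⁻ < NH₃ < NO₃⁻ < ONs⁻ < OTf⁻ < N₂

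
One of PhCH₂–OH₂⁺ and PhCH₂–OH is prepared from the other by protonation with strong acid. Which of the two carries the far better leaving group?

From PhCH₂–OH the departing group would be OH⁻ (pKₐ(H₂O) ≈ 15.7). Strong base; essentially never leaves without prior activation.
From PhCH₂–OH₂⁺ the leaving group is H₂O (pKₐ(H₃O⁺) ≈ -1.7). Neutral; leaves from a protonated alcohol (R–OH₂⁺).
Protonation with strong acid works by converting the leaving group from hydroxide to neutral water, making PhCH₂–OH₂⁺ enormously more reactive.

PhCH₂–OH₂⁺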